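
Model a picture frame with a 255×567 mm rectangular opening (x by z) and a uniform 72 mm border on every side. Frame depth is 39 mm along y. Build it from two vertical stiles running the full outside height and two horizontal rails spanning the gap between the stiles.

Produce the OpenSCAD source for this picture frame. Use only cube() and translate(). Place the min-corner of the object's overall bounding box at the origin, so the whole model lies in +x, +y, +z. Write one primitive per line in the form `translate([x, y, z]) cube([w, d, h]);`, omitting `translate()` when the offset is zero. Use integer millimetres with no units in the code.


cube([72, 39, 711]);
translate([327, 0, 0]) cube([72, 39, 711]);
translate([72, 0, 0]) cube([255, 39, 72]);
translate([72, 0, 639]) cube([255, 39, 72]);


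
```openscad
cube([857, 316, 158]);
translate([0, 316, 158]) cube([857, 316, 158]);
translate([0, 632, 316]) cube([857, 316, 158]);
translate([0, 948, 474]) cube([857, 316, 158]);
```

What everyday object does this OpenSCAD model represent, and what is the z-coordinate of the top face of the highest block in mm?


A staircase. The total rise is 632 mm.

4 identical blocks, each offset up and back from the previous — a staircase. Each step is 158 mm tall and there are 4 of them, so the total rise is 4 × 158 = 632 mm.


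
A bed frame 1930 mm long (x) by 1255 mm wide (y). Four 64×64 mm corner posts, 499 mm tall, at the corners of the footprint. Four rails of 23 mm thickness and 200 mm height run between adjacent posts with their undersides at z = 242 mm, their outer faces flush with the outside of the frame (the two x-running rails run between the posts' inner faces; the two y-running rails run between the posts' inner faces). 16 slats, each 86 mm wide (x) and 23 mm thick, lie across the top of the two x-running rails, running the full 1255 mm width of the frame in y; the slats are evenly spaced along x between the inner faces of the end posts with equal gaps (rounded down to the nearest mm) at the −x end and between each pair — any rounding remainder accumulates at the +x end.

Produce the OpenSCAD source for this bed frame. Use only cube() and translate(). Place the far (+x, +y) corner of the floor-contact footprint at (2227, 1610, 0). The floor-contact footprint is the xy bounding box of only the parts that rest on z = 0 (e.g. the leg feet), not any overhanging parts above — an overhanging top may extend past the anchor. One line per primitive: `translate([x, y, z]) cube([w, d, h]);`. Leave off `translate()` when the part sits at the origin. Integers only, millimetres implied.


translate([297, 355, 0]) cube([64, 64, 499]);
translate([297, 1546, 0]) cube([64, 64, 499]);
translate([2163, 355, 0]) cube([64, 64, 499]);
translate([2163, 1546, 0]) cube([64, 64, 499]);
translate([361, 355, 242]) cube([1802, 23, 200]);
translate([361, 1587, 242]) cube([1802, 23, 200]);
translate([297, 419, 242]) cube([23, 1127, 200]);
translate([2204, 419, 242]) cube([23, 1127, 200]);
translate([386, 355, 442]) cube([86, 1255, 23]);
translate([497, 355, 442]) cube([86, 1255, 23]);
translate([608, 355, 442]) cube([86, 1255, 23]);
translate([719, 355, 442]) cube([86, 1255, 23]);
translate([830, 355, 442]) cube([86, 1255, 23]);
translate([941, 355, 442]) cube([86, 1255, 23]);
translate([1052, 355, 442]) cube([86, 1255, 23]);
translate([1163, 355, 442]) cube([86, 1255, 23]);
translate([1274, 355, 442]) cube([86, 1255, 23]);
translate([1385, 355, 442]) cube([86, 1255, 23]);
translate([1496, 355, 442]) cube([86, 1255, 23]);
translate([1607, 355, 442]) cube([86, 1255, 23]);
translate([1718, 355, 442]) cube([86, 1255, 23]);
translate([1829, 355, 442]) cube([86, 1255, 23]);
translate([1940, 355, 442]) cube([86, 1255, 23]);
translate([2051, 355, 442]) cube([86, 1255, 23]);


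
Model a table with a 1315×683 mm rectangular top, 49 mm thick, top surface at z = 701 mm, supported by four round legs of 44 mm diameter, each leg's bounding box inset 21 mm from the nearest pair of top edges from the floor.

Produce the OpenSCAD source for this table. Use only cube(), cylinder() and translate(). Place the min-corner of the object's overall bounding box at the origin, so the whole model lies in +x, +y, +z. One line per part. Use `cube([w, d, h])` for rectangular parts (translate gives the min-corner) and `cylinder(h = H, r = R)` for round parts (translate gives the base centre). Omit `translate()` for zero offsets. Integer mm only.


// leg_h = 701 - 49 = 652
translate([0, 0, 652]) cube([1315, 683, 49]);
translate([43, 43, 0]) cylinder(h = 652, r = 22);
translate([1272, 43, 0]) cylinder(h = 652, r = 22);
translate([43, 640, 0]) cylinder(h = 652, r = 22);
translate([1272, 640, 0]) cylinder(h = 652, r = 22);


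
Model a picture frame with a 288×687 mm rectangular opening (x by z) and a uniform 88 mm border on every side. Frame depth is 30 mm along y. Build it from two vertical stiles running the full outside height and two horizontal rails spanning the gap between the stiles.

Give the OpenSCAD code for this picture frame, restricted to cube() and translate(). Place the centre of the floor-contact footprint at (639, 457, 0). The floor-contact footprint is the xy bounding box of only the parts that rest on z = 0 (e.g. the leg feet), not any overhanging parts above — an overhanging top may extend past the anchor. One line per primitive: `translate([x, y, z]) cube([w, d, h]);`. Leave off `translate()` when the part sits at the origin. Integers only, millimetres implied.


translate([407, 442, 0]) cube([88, 30, 863]);
translate([783, 442, 0]) cube([88, 30, 863]);
translate([495, 442, 0]) cube([288, 30, 88]);
translate([495, 442, 775]) cube([288, 30, 88]);


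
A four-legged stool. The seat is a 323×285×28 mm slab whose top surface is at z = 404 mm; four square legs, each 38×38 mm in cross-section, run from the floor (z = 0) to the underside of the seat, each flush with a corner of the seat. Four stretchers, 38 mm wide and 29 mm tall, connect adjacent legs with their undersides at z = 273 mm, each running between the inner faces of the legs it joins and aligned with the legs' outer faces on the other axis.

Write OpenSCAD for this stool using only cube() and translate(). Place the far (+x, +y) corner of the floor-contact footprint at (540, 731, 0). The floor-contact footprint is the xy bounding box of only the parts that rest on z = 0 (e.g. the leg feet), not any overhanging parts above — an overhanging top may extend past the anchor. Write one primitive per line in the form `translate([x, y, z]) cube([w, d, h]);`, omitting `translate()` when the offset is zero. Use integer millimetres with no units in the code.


translate([217, 446, 376]) cube([323, 285, 28]);
translate([217, 446, 0]) cube([38, 38, 376]);
translate([502, 446, 0]) cube([38, 38, 376]);
translate([217, 693, 0]) cube([38, 38, 376]);
translate([502, 693, 0]) cube([38, 38, 376]);
translate([255, 446, 273]) cube([247, 38, 29]);
translate([255, 693, 273]) cube([247, 38, 29]);
translate([217, 484, 273]) cube([38, 209, 29]);
translate([502, 484, 273]) cube([38, 209, 29]);


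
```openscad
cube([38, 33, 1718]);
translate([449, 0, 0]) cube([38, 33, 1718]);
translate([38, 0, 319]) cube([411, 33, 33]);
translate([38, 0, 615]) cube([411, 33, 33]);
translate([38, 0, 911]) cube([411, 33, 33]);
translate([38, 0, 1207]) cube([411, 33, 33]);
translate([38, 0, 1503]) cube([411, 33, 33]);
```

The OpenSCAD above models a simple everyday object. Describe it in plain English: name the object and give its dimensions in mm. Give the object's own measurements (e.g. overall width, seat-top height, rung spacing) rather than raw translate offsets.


A straight ladder. Two 38×33 mm vertical rails, 1718 mm tall, stand 487 mm apart (outside-to-outside) with their front faces coplanar on the −y side. 5 rungs, each 33 mm deep and 33 mm tall, span between the inner faces of the rails, front faces flush with the rails. The lowest rung's underside is at z = 319 mm and rungs are spaced 296 mm apart (underside to underside).


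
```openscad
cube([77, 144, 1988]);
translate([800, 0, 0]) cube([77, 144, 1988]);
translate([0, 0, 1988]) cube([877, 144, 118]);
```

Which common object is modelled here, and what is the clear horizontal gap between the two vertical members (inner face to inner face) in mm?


A door frame. The clear opening width is 723 mm.

Two 1988 mm tall posts with a header on top — a door frame. The left jamb is 77 mm wide at x = 0; the right jamb starts at x = 800. The clear opening is 800 − 77 = 723 mm.


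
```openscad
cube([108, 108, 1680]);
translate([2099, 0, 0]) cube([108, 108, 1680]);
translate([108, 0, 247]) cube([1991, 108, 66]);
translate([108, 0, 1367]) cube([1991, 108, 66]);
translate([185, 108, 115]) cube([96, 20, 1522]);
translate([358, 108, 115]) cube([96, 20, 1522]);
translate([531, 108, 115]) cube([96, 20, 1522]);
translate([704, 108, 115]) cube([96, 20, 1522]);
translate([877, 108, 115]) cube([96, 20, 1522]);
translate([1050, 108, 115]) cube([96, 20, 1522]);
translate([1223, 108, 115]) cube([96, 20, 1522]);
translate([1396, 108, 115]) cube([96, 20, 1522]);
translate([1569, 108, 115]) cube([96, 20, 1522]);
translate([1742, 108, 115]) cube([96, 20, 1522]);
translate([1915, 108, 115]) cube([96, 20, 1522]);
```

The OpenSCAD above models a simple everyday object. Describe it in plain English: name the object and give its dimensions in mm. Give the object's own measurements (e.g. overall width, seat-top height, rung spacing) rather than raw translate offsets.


A fence section. Two 108×108 mm posts, 1680 mm tall, stand on the floor with a clear span of 1991 mm between their inner faces. Two horizontal rails of 108×66 mm section span the gap between the posts with their undersides at z = 247 mm and z = 1367 mm, flush with the posts' −y face. 11 pickets, each 96 mm wide, 20 mm thick and 1522 mm tall, are fixed to the +y face of the rails with their bottoms at z = 115 mm, spaced across the span with a 77 mm gap after the −x post and between neighbouring pickets, with 88 mm left before the +x post.


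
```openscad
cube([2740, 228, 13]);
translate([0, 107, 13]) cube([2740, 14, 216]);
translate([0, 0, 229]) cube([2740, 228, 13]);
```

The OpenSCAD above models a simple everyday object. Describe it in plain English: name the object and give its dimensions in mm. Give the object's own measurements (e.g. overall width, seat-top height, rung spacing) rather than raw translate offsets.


An I-beam lying along x, 2740 mm long. Overall section height 242 mm. Two flanges 228 mm wide (y) and 13 mm thick, one on the floor and one at the top; a web 14 mm thick runs between them, centred on the flange width.


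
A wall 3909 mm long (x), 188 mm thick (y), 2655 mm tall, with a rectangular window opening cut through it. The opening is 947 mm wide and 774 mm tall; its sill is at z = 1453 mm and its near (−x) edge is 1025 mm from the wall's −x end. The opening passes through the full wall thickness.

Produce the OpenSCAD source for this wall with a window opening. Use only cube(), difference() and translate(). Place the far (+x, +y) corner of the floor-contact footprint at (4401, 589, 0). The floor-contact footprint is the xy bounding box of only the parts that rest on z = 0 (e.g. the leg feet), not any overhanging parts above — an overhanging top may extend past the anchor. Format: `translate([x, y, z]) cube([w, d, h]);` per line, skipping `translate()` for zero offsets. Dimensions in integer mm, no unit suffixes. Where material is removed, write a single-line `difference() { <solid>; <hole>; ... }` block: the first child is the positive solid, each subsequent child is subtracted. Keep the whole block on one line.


difference() { translate([492, 401, 0]) cube([3909, 188, 2655]); translate([1517, 401, 1453]) cube([947, 188, 774]); }


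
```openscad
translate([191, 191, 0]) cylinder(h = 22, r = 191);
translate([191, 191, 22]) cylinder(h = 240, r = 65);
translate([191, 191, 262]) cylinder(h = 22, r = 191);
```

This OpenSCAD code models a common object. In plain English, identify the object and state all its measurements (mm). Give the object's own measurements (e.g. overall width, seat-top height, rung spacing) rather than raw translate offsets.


A spool: two coaxial disc flanges of radius 191 mm and thickness 22 mm, joined by a core cylinder of radius 65 mm and height 240 mm. The lower flange rests on z = 0 and the three cylinders share a vertical axis.


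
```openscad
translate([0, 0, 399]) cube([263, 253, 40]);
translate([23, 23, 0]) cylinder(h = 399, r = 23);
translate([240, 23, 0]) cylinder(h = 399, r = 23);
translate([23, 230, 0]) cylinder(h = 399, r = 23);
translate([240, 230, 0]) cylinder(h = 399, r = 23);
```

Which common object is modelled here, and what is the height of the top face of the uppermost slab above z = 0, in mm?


A stool. The seat height is 439 mm.

A 263×253×40 slab at z = 399 on four corner cylinders — a stool. The seat top is 399 + 40 = 439 mm.


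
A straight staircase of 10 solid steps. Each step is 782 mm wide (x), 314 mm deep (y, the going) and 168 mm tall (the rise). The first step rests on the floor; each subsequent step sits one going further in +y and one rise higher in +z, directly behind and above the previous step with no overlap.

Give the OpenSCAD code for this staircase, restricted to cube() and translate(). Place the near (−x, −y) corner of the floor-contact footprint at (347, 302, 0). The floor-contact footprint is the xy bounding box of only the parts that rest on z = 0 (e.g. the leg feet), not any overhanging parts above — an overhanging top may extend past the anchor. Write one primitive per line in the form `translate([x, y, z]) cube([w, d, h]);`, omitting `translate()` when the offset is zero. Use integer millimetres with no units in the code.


translate([347, 302, 0]) cube([782, 314, 168]);
translate([347, 616, 168]) cube([782, 314, 168]);
translate([347, 930, 336]) cube([782, 314, 168]);
translate([347, 1244, 504]) cube([782, 314, 168]);
translate([347, 1558, 672]) cube([782, 314, 168]);
translate([347, 1872, 840]) cube([782, 314, 168]);
translate([347, 2186, 1008]) cube([782, 314, 168]);
translate([347, 2500, 1176]) cube([782, 314, 168]);
translate([347, 2814, 1344]) cube([782, 314, 168]);
translate([347, 3128, 1512]) cube([782, 314, 168]);


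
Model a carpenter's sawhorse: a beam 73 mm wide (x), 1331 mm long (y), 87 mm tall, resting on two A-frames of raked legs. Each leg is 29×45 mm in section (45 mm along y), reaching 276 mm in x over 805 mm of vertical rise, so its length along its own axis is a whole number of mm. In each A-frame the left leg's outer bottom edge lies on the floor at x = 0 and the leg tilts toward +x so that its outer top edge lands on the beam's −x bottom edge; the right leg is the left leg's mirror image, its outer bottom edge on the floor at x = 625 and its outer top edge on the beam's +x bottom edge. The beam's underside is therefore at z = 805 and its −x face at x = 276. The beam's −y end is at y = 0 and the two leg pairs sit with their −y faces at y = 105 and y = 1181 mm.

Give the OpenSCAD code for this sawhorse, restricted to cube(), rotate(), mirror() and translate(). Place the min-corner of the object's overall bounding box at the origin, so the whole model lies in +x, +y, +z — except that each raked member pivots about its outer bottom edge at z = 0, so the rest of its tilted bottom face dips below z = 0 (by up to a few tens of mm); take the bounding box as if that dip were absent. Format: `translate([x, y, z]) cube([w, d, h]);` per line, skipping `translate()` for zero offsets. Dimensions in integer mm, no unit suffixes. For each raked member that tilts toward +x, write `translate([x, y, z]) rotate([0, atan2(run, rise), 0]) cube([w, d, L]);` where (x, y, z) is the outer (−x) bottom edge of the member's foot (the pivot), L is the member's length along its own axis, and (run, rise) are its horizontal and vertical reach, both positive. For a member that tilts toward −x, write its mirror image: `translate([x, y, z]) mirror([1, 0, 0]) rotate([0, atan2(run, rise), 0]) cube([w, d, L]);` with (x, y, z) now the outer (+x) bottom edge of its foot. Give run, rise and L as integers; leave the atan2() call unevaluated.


translate([276, 0, 805]) cube([73, 1331, 87]);
translate([0, 105, 0]) rotate([0, atan2(276, 805), 0]) cube([29, 45, 851]);
translate([625, 105, 0]) mirror([1, 0, 0]) rotate([0, atan2(276, 805), 0]) cube([29, 45, 851]);
translate([0, 1181, 0]) rotate([0, atan2(276, 805), 0]) cube([29, 45, 851]);
translate([625, 1181, 0]) mirror([1, 0, 0]) rotate([0, atan2(276, 805), 0]) cube([29, 45, 851]);


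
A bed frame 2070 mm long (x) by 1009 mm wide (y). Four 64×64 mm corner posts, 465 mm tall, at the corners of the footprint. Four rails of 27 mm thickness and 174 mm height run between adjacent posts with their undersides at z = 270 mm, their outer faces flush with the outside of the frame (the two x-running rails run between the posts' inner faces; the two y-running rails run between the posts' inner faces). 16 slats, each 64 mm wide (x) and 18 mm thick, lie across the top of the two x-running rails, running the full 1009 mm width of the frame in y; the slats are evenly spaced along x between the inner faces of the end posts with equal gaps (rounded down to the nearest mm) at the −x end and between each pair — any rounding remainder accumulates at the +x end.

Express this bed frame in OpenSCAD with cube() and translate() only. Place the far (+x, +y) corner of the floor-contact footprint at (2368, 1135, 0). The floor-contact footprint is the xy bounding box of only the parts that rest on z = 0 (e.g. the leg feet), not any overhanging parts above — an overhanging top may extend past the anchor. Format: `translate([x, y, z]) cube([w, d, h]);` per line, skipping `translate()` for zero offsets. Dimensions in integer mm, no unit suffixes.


// slat z = rail_z + rail_h = 270 + 174 = 444
// slat gap = ⌊(1942 − 16·64) / 17⌋ = 54
translate([298, 126, 0]) cube([64, 64, 465]);
translate([298, 1071, 0]) cube([64, 64, 465]);
translate([2304, 126, 0]) cube([64, 64, 465]);
translate([2304, 1071, 0]) cube([64, 64, 465]);
translate([362, 126, 270]) cube([1942, 27, 174]);
translate([362, 1108, 270]) cube([1942, 27, 174]);
translate([298, 190, 270]) cube([27, 881, 174]);
translate([2341, 190, 270]) cube([27, 881, 174]);
translate([416, 126, 444]) cube([64, 1009, 18]);
translate([534, 126, 444]) cube([64, 1009, 18]);
translate([652, 126, 444]) cube([64, 1009, 18]);
translate([770, 126, 444]) cube([64, 1009, 18]);
translate([888, 126, 444]) cube([64, 1009, 18]);
translate([1006, 126, 444]) cube([64, 1009, 18]);
translate([1124, 126, 444]) cube([64, 1009, 18]);
translate([1242, 126, 444]) cube([64, 1009, 18]);
translate([1360, 126, 444]) cube([64, 1009, 18]);
translate([1478, 126, 444]) cube([64, 1009, 18]);
translate([1596, 126, 444]) cube([64, 1009, 18]);
translate([1714, 126, 444]) cube([64, 1009, 18]);
translate([1832, 126, 444]) cube([64, 1009, 18]);
translate([1950, 126, 444]) cube([64, 1009, 18]);
translate([2068, 126, 444]) cube([64, 1009, 18]);
translate([2186, 126, 444]) cube([64, 1009, 18]);


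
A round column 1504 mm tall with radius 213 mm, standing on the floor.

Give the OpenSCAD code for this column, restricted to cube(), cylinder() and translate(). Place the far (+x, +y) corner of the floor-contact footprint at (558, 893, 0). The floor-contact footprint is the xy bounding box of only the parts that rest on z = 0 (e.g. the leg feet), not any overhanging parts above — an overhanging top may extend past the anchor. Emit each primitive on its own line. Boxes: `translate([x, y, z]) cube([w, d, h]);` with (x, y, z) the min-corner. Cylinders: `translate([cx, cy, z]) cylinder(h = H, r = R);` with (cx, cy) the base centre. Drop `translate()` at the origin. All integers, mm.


translate([345, 680, 0]) cylinder(h = 1504, r = 213);


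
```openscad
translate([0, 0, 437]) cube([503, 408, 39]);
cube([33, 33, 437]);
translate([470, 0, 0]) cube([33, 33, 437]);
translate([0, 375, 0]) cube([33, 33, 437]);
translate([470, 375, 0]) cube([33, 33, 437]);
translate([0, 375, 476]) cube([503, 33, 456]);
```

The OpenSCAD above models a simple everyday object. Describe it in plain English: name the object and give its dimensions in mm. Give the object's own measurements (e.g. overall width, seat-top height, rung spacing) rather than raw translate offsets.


A chair. The seat is a 503×408×39 mm slab with its top at z = 476 mm, on four 33×33 mm corner legs (flush with the seat edges, standing on z = 0). A flat backrest 33 mm thick, 456 mm tall, spans the full seat width and rises from the seat top along its +y edge, rear face flush with the rear of the seat.


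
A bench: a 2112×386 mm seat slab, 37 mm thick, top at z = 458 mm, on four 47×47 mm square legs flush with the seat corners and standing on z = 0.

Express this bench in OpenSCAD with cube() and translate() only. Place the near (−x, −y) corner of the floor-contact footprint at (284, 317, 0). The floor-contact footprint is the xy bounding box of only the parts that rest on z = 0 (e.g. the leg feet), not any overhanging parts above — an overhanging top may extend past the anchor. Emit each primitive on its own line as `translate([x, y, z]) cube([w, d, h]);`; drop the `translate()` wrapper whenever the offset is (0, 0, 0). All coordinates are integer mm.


translate([284, 317, 421]) cube([2112, 386, 37]);
translate([284, 317, 0]) cube([47, 47, 421]);
translate([284, 656, 0]) cube([47, 47, 421]);
translate([2349, 317, 0]) cube([47, 47, 421]);
translate([2349, 656, 0]) cube([47, 47, 421]);


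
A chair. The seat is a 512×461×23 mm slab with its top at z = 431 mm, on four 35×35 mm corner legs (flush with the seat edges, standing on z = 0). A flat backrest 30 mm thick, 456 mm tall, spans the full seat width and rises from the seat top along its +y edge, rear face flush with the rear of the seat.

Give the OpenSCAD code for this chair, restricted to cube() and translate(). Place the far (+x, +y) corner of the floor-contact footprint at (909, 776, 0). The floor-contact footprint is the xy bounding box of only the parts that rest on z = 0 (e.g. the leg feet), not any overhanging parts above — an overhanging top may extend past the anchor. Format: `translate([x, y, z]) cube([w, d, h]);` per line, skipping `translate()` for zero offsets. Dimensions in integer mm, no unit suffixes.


translate([397, 315, 408]) cube([512, 461, 23]);
translate([397, 315, 0]) cube([35, 35, 408]);
translate([874, 315, 0]) cube([35, 35, 408]);
translate([397, 741, 0]) cube([35, 35, 408]);
translate([874, 741, 0]) cube([35, 35, 408]);
translate([397, 746, 431]) cube([512, 30, 456]);


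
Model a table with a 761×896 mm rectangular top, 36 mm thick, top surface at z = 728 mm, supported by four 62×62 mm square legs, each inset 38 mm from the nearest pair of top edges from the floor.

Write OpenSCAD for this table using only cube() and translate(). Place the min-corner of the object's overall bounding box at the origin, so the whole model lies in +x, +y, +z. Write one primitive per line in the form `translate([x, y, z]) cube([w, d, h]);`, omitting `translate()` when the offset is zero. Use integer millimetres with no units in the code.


// leg_h = 728 - 36 = 692
translate([0, 0, 692]) cube([761, 896, 36]);
translate([38, 38, 0]) cube([62, 62, 692]);
translate([661, 38, 0]) cube([62, 62, 692]);
translate([38, 796, 0]) cube([62, 62, 692]);
translate([661, 796, 0]) cube([62, 62, 692]);


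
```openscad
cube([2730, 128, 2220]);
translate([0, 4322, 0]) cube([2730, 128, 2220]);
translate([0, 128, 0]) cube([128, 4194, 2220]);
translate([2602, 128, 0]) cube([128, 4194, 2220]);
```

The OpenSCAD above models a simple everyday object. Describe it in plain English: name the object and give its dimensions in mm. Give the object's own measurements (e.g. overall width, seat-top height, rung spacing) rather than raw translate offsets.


The wall frame of a small rectangular building: four walls, each 2220 mm tall and 128 mm thick, enclosing a footprint 2730 mm (x) by 4450 mm (y) outside-to-outside, with no floor or roof. The front and back walls (the −y and +y sides) span the full width; the two side walls fit between them.


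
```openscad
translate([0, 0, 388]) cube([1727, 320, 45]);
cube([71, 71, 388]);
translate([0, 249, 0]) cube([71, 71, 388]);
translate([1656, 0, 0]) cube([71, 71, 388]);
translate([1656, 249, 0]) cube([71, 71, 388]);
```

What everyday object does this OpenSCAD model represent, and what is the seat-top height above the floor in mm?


A bench. The seat-top height is 433 mm.

A long slab on four corner posts — a bench. The slab sits at z = 388 with thickness 45, so the top is 388 + 45 = 433 mm.


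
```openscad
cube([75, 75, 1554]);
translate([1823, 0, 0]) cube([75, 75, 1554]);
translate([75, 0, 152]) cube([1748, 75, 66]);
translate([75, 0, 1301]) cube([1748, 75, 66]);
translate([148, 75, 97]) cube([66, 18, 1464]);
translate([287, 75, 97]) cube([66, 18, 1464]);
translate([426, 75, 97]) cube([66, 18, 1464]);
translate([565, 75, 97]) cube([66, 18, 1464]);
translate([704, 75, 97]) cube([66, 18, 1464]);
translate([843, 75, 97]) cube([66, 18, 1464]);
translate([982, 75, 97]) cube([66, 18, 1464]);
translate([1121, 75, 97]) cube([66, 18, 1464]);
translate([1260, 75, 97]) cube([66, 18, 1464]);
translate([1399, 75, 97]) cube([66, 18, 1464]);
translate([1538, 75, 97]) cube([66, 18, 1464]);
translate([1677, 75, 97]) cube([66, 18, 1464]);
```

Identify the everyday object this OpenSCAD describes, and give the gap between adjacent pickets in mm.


A fence section. The picket gap is 73 mm.

Two posts, two rails, 12 pickets — a fence section. Span 1748 mm holds 12 pickets of 66 mm with 13 equal gaps: ⌊(1748 − 12·66) / 13⌋ = 73 mm.


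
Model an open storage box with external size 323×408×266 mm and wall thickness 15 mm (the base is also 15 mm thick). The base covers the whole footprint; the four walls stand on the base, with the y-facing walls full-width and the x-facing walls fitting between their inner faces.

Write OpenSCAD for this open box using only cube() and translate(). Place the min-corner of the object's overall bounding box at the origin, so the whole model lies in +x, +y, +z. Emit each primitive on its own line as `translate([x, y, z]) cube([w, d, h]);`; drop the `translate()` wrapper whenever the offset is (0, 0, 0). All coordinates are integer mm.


cube([323, 408, 15]);
translate([0, 0, 15]) cube([323, 15, 251]);
translate([0, 393, 15]) cube([323, 15, 251]);
translate([0, 15, 15]) cube([15, 378, 251]);
translate([308, 15, 15]) cube([15, 378, 251]);


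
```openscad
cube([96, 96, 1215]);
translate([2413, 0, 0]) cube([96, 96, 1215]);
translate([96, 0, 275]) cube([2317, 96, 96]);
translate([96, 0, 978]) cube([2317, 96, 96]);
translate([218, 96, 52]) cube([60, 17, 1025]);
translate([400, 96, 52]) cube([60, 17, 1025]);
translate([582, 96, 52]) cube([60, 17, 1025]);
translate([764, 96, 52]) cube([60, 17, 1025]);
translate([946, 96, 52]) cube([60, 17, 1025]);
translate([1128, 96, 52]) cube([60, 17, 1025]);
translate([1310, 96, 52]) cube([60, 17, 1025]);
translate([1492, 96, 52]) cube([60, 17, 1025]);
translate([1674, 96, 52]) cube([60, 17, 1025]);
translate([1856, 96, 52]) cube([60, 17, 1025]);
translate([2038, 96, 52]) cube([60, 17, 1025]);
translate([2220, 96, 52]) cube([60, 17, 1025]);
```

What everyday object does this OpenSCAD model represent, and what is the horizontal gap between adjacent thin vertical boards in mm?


A fence section. The picket gap is 122 mm.

Two posts, two rails, 12 pickets — a fence section. Span 2317 mm holds 12 pickets of 60 mm with 13 equal gaps: ⌊(2317 − 12·60) / 13⌋ = 122 mm.


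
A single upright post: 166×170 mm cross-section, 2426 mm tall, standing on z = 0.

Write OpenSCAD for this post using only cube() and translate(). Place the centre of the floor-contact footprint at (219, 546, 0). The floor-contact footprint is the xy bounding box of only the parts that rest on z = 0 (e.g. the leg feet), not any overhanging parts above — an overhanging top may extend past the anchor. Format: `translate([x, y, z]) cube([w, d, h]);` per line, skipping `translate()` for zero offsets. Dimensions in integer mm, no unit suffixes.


translate([136, 461, 0]) cube([166, 170, 2426]);


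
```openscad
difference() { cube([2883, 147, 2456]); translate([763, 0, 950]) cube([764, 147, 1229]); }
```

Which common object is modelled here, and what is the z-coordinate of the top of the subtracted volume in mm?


A wall with a window opening. The window head height is 2179 mm.

A wall with a rectangular opening subtracted — a window. Sill at z = 950, opening 1229 mm tall, so the head is at 950 + 1229 = 2179 mm.


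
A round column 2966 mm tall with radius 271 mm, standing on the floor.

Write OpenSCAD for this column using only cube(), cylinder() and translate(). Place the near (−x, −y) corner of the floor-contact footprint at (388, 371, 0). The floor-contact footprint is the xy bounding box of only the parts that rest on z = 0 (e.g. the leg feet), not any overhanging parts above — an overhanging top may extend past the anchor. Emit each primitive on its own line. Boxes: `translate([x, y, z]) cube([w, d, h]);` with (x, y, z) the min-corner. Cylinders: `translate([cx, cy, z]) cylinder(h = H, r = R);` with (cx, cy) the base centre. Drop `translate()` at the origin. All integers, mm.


translate([659, 642, 0]) cylinder(h = 2966, r = 271);


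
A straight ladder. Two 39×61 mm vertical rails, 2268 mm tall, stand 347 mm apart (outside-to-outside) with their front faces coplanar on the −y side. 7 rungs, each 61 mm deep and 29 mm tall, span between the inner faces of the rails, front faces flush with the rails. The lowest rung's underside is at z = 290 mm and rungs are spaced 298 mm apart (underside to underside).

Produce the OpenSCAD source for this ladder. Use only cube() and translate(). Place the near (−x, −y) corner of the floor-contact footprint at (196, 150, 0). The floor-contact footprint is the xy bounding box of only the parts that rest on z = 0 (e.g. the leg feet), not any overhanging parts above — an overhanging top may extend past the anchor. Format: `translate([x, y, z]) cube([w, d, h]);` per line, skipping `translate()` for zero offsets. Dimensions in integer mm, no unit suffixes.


translate([196, 150, 0]) cube([39, 61, 2268]);
translate([504, 150, 0]) cube([39, 61, 2268]);
translate([235, 150, 290]) cube([269, 61, 29]);
translate([235, 150, 588]) cube([269, 61, 29]);
translate([235, 150, 886]) cube([269, 61, 29]);
translate([235, 150, 1184]) cube([269, 61, 29]);
translate([235, 150, 1482]) cube([269, 61, 29]);
translate([235, 150, 1780]) cube([269, 61, 29]);
translate([235, 150, 2078]) cube([269, 61, 29]);


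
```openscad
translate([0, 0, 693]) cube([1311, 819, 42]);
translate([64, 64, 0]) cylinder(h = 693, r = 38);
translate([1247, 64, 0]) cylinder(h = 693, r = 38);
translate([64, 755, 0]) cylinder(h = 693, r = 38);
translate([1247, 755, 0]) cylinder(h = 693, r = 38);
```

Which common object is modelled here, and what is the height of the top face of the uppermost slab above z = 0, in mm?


A table. The table height is 735 mm.

A 1311×819×42 slab sits at z = 693 on four Ø76 mm round legs — a table. The top surface is at 693 + 42 = 735 mm.


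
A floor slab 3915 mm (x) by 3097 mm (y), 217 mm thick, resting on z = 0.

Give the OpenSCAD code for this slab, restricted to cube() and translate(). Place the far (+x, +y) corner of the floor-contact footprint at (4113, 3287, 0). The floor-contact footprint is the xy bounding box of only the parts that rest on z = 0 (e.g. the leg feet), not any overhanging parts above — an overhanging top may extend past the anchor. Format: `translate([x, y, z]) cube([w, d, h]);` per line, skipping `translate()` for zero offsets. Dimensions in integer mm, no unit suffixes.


translate([198, 190, 0]) cube([3915, 3097, 217]);


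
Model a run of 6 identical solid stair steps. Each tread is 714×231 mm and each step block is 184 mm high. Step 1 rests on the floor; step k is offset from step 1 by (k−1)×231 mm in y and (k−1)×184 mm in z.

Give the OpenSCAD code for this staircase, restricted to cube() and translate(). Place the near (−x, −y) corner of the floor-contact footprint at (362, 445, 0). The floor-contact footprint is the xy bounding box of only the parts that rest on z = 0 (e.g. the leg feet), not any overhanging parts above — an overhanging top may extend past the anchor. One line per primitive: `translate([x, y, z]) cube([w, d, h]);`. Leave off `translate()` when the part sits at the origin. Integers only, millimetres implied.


translate([362, 445, 0]) cube([714, 231, 184]);
translate([362, 676, 184]) cube([714, 231, 184]);
translate([362, 907, 368]) cube([714, 231, 184]);
translate([362, 1138, 552]) cube([714, 231, 184]);
translate([362, 1369, 736]) cube([714, 231, 184]);
translate([362, 1600, 920]) cube([714, 231, 184]);


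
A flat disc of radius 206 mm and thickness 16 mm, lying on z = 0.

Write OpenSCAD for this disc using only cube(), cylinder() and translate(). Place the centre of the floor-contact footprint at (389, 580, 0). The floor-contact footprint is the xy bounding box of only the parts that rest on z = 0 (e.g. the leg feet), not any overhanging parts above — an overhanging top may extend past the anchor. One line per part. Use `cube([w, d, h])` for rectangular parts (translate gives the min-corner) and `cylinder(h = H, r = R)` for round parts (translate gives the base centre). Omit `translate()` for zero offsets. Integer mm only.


translate([389, 580, 0]) cylinder(h = 16, r = 206);


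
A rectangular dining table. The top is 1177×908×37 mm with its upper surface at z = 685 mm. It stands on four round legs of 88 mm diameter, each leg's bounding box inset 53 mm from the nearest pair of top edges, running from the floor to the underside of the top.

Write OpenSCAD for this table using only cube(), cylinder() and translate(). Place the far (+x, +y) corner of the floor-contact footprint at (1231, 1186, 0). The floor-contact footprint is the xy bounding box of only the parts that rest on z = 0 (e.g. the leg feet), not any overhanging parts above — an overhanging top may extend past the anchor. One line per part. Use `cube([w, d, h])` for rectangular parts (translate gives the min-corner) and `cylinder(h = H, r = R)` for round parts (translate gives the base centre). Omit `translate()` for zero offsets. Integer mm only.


// leg_h = 685 - 37 = 648
translate([107, 331, 648]) cube([1177, 908, 37]);
translate([204, 428, 0]) cylinder(h = 648, r = 44);
translate([1187, 428, 0]) cylinder(h = 648, r = 44);
translate([204, 1142, 0]) cylinder(h = 648, r = 44);
translate([1187, 1142, 0]) cylinder(h = 648, r = 44);


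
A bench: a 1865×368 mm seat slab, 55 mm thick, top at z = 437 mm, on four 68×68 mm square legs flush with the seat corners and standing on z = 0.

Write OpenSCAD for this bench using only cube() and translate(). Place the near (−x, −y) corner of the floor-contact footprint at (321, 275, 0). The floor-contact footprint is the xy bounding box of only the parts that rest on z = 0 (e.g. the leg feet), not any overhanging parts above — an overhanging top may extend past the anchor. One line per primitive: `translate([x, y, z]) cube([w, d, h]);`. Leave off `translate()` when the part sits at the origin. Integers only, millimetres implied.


// leg_h = 437 − 55 = 382
translate([321, 275, 382]) cube([1865, 368, 55]);
translate([321, 275, 0]) cube([68, 68, 382]);
translate([321, 575, 0]) cube([68, 68, 382]);
translate([2118, 275, 0]) cube([68, 68, 382]);
translate([2118, 575, 0]) cube([68, 68, 382]);


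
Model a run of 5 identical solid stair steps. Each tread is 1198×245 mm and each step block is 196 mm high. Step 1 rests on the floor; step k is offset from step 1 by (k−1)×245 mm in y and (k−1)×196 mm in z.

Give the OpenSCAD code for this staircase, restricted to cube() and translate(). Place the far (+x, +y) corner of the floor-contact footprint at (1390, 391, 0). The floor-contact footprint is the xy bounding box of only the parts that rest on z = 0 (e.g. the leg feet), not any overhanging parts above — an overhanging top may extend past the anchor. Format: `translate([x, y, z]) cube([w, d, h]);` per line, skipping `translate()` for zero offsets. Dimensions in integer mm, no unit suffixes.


translate([192, 146, 0]) cube([1198, 245, 196]);
translate([192, 391, 196]) cube([1198, 245, 196]);
translate([192, 636, 392]) cube([1198, 245, 196]);
translate([192, 881, 588]) cube([1198, 245, 196]);
translate([192, 1126, 784]) cube([1198, 245, 196]);


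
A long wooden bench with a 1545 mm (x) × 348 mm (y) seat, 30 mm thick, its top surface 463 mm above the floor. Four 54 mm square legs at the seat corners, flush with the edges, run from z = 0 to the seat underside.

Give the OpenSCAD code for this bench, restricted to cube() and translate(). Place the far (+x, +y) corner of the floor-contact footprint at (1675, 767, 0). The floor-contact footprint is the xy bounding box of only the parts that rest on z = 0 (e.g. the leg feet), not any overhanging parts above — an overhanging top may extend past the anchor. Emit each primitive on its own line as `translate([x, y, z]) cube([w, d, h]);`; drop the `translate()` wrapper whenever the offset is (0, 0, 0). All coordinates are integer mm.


// leg_h = 463 − 30 = 433
translate([130, 419, 433]) cube([1545, 348, 30]);
translate([130, 419, 0]) cube([54, 54, 433]);
translate([130, 713, 0]) cube([54, 54, 433]);
translate([1621, 419, 0]) cube([54, 54, 433]);
translate([1621, 713, 0]) cube([54, 54, 433]);


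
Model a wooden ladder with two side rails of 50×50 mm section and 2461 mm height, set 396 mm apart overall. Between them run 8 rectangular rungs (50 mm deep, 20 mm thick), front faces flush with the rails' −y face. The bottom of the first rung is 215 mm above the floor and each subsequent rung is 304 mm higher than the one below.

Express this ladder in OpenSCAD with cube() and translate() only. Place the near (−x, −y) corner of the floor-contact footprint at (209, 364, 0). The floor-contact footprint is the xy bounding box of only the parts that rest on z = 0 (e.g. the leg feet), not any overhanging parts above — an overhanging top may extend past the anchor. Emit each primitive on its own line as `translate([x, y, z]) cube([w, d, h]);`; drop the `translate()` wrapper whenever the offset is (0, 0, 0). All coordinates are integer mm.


translate([209, 364, 0]) cube([50, 50, 2461]);
translate([555, 364, 0]) cube([50, 50, 2461]);
translate([259, 364, 215]) cube([296, 50, 20]);
translate([259, 364, 519]) cube([296, 50, 20]);
translate([259, 364, 823]) cube([296, 50, 20]);
translate([259, 364, 1127]) cube([296, 50, 20]);
translate([259, 364, 1431]) cube([296, 50, 20]);
translate([259, 364, 1735]) cube([296, 50, 20]);
translate([259, 364, 2039]) cube([296, 50, 20]);
translate([259, 364, 2343]) cube([296, 50, 20]);


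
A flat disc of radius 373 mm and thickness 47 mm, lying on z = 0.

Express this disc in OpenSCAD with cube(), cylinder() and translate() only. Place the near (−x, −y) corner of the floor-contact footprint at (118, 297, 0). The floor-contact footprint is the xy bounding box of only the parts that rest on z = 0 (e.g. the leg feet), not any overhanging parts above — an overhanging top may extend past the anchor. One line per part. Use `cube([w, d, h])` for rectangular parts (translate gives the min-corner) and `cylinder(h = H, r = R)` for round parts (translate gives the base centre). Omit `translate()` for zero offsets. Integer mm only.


translate([491, 670, 0]) cylinder(h = 47, r = 373);


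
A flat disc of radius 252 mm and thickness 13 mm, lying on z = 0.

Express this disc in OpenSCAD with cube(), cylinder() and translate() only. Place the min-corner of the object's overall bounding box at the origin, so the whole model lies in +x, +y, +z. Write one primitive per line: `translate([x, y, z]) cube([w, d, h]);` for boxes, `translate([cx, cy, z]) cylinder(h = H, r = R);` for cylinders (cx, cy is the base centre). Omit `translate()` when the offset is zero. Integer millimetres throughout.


translate([252, 252, 0]) cylinder(h = 13, r = 252);
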